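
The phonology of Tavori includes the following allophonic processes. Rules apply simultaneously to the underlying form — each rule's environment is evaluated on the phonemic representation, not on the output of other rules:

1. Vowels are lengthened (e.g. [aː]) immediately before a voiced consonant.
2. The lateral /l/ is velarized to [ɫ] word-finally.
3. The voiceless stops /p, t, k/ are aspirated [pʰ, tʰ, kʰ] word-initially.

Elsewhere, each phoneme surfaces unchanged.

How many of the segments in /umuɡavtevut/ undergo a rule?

4

Segments that undergo a rule: /u/ → [uː] (rule 1); /u/ → [uː] (rule 1); /a/ → [aː] (rule 1); /e/ → [eː] (rule 1).
All other segments surface unchanged.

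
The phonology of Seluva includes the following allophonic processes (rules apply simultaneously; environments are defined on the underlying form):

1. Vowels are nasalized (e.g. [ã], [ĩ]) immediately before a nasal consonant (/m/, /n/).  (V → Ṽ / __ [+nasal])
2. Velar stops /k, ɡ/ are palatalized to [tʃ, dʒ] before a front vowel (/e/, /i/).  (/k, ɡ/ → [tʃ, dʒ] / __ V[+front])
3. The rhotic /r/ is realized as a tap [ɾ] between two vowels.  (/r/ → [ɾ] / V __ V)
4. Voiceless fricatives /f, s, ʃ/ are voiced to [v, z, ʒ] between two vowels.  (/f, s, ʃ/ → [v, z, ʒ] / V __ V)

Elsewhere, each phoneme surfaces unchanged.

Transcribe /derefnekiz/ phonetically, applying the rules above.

[deɾefnetʃiz]

/d/ (word-initial): no rule targets it → [d].
/e/ (between /d/ and /r/) is in the target of rule 1 but the environment (before a nasal consonant) is not met → [e].
/r/ meets the environment for rule 3 (between two vowels) → [ɾ].
/e/ (between /r/ and /f/) is in the target of rule 1 but the environment (before a nasal consonant) is not met → [e].
/f/ (between /e/ and /n/) is in the target of rule 4 but the environment (between two vowels) is not met → [f].
/n/ (between /f/ and /e/): no rule targets it → [n].
/e/ (between /n/ and /k/) fails the environment for rule 1, so it stays [e].
Rule 2 applies to /k/ (between /e/ and /i/: before a front vowel) → [tʃ].
/i/ (between /k/ and /z/): rule 1 targets it, but not before a nasal consonant → unchanged [i].
/z/ — not in any rule's target class → [z].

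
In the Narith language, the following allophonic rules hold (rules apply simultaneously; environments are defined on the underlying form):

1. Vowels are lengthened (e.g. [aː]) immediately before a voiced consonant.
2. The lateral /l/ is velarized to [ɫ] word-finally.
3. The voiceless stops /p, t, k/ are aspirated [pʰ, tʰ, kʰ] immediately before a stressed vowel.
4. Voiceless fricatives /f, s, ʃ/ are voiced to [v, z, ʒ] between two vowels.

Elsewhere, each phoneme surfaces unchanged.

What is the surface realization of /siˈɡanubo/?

[siːˈɡaːnuːbo]

/s/ — word-initial; rule 4 does not apply here → [s].
/i/ — between /s/ and /ɡ/, before a voiced consonant — surfaces as [iː] (rule 1).
/ɡ/ (between /i/ and /a/) is unaffected → [ɡ].
/a/ (between /ɡ/ and /n/): before a voiced consonant, so rule 1 applies → [aː].
/n/ (between /a/ and /u/): no rule targets it → [n].
/u/ meets the environment for rule 1 (before a voiced consonant) → [uː].
/b/ stays [b].
/o/ (word-final): rule 1 targets it, but not before a voiced consonant → unchanged [o].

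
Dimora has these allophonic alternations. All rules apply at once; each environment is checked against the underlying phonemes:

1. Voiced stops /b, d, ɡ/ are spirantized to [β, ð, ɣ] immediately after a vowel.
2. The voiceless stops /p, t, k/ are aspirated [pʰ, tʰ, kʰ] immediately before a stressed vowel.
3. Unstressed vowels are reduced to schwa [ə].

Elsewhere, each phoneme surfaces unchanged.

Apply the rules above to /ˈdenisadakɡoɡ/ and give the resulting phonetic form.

/d/ (word-initial) is in the target of rule 1 but the environment (immediately after a vowel) is not met → [d].
/e/ (between /d/ and /n/) is in the target of rule 3 but the environment (in an unstressed syllable) is not met → [e].
/n/ (between /e/ and /i/) is unaffected → [n].
/i/ meets the environment for rule 3 (in an unstressed syllable) → [ə].
/s/ — not in any rule's target class → [s].
/a/ (between /s/ and /d/) occurs in an unstressed syllable → [ə] by rule 3.
/d/ (between /a/ and /a/) occurs immediately after a vowel → [ð] by rule 1.
/a/ (between /d/ and /k/) occurs in an unstressed syllable → [ə] by rule 3.
/k/ — between /a/ and /ɡ/; rule 2 does not apply here → [k].
/ɡ/ (between /k/ and /o/) fails the environment for rule 1, so it stays [ɡ].
/o/ (between /ɡ/ and /ɡ/): in an unstressed syllable, so rule 3 applies → [ə].
/ɡ/ (word-final) occurs immediately after a vowel → [ɣ] by rule 1.

[ˈdenəsəðəkɡəɣ]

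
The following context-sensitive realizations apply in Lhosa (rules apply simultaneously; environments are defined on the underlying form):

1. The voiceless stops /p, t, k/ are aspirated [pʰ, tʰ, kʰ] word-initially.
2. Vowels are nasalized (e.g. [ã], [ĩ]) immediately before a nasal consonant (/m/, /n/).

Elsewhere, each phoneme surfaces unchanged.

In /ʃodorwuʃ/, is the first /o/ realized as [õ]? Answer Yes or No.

No

/o/ — between /ʃ/ and /d/; rule 2 does not apply here → [o].
The actual realization is [o], not [õ].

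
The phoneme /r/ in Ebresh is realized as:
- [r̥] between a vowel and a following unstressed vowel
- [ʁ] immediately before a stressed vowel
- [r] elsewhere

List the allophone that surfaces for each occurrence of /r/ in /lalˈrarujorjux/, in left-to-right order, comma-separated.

Occurrence 1 (position 4): immediately before a stressed vowel → [ʁ].
Occurrence 2 (position 6): between a vowel and a following unstressed vowel → [r̥].
Occurrence 3 (position 10): no conditioning environment matches → elsewhere allophone [r].

[ʁ], [r̥], [r]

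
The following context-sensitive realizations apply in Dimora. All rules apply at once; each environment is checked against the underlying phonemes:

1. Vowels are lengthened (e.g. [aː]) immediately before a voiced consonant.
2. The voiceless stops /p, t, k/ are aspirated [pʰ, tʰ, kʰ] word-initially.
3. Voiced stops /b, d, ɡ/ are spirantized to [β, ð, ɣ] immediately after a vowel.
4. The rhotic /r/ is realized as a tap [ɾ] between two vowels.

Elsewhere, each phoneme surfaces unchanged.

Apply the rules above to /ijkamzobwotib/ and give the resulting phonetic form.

[iːjkaːmzoːβwotiːβ]

/i/ — word-initial, before a voiced consonant — surfaces as [iː] (rule 1).
/j/ — not in any rule's target class → [j].
/k/ (between /j/ and /a/) is in the target of rule 2 but the environment (word-initially) is not met → [k].
/a/ (between /k/ and /m/): before a voiced consonant, so rule 1 applies → [aː].
/m/ (between /a/ and /z/): no rule targets it → [m].
/z/ — not in any rule's target class → [z].
/o/ (between /z/ and /b/): before a voiced consonant, so rule 1 applies → [oː].
/b/ meets the environment for rule 3 (immediately after a vowel) → [β].
/w/ (between /b/ and /o/): no rule targets it → [w].
/o/ (between /w/ and /t/): rule 1 targets it, but not before a voiced consonant → unchanged [o].
/t/ (between /o/ and /i/) fails the environment for rule 2, so it stays [t].
Rule 1 applies to /i/ (between /t/ and /b/: before a voiced consonant) → [iː].
/b/ — word-final, immediately after a vowel — surfaces as [β] (rule 3).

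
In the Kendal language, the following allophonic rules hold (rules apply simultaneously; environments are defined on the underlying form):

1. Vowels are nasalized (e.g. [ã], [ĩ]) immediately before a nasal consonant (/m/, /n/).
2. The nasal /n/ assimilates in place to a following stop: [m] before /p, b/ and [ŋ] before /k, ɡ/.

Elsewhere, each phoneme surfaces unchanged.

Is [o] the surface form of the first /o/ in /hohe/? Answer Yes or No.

/o/ — between /h/ and /h/; rule 1 does not apply here → [o].
The actual realization is [o], which matches [o].

Yes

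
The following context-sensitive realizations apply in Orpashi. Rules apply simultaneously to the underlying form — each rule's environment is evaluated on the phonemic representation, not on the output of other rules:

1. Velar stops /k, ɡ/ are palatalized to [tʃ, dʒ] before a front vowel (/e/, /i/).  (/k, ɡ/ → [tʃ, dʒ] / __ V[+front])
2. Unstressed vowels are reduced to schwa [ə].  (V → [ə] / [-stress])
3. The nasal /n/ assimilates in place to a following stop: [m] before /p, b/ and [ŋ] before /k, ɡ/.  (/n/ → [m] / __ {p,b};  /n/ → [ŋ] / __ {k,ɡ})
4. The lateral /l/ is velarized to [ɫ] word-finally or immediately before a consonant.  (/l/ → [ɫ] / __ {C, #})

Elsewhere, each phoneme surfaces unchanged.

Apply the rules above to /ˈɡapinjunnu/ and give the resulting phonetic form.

/ɡ/ (word-initial): rule 1 targets it, but not before a front vowel → unchanged [ɡ].
/a/ (between /ɡ/ and /p/) is in the target of rule 2 but the environment (in an unstressed syllable) is not met → [a].
/p/ (between /a/ and /i/): no rule targets it → [p].
/i/ (between /p/ and /n/) occurs in an unstressed syllable → [ə] by rule 2.
/n/ (between /i/ and /j/): rule 3 targets it, but not before a labial or velar stop → unchanged [n].
/j/ — not in any rule's target class → [j].
/u/ meets the environment for rule 2 (in an unstressed syllable) → [ə].
/n/ (between /u/ and /n/) is in the target of rule 3 but the environment (before a labial or velar stop) is not met → [n].
/n/ (between /n/ and /u/): rule 3 targets it, but not before a labial or velar stop → unchanged [n].
/u/ (word-final) occurs in an unstressed syllable → [ə] by rule 2.

[ˈɡapənjənnə]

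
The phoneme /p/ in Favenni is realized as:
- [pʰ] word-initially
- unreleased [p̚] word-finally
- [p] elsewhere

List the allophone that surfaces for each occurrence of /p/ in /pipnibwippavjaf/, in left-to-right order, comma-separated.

Occurrence 1 (position 1): word-initially → [pʰ].
Occurrence 2 (position 3): no conditioning environment matches → elsewhere allophone [p].
Occurrence 3 (position 9): no conditioning environment matches → elsewhere allophone [p].
Occurrence 4 (position 10): no conditioning environment matches → elsewhere allophone [p].

[pʰ], [p], [p], [p]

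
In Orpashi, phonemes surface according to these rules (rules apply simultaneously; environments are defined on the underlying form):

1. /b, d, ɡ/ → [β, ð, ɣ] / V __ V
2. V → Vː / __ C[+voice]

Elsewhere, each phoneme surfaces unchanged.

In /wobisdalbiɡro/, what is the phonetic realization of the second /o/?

[o]

/o/ (word-final) is in the target of rule 2 but the environment (before a voiced consonant) is not met → [o].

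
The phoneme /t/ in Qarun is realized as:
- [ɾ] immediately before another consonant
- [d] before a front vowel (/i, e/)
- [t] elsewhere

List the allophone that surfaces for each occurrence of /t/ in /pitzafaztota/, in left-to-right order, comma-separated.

[ɾ], [t], [t]

Occurrence 1 (position 3): immediately before another consonant → [ɾ].
Occurrence 2 (position 9): no conditioning environment matches → elsewhere allophone [t].
Occurrence 3 (position 11): no conditioning environment matches → elsewhere allophone [t].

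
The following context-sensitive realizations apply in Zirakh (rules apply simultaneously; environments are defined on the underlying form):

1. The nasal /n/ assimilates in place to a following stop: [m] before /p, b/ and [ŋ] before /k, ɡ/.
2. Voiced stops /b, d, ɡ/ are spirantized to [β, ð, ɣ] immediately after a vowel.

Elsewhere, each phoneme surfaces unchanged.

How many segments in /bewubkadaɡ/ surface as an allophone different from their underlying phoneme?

3

Segments that undergo a rule: /b/ → [β] (rule 2); /d/ → [ð] (rule 2); /ɡ/ → [ɣ] (rule 2).
All other segments surface unchanged.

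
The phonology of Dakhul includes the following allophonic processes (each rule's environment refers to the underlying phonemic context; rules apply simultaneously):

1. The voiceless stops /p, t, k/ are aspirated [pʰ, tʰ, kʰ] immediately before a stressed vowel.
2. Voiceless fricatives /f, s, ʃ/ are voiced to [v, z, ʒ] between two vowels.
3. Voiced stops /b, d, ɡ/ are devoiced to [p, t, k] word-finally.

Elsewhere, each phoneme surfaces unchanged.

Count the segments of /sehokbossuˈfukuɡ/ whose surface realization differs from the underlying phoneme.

2

Segments that undergo a rule: /f/ → [v] (rule 2); /ɡ/ → [k] (rule 3).
All other segments surface unchanged.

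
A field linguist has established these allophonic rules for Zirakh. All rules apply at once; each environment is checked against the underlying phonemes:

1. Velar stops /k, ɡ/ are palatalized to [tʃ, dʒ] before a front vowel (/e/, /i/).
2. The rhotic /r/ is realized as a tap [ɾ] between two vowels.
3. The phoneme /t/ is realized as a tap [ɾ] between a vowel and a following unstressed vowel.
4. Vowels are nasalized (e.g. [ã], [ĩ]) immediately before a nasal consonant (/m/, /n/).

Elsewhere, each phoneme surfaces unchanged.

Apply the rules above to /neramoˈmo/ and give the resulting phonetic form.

/e/ (between /n/ and /r/) fails the environment for rule 4, so it stays [e].
/r/ (between /e/ and /a/): between two vowels, so rule 2 applies → [ɾ].
/a/ — between /r/ and /m/, before a nasal consonant — surfaces as [ã] (rule 4).
/o/ (between /m/ and /m/): before a nasal consonant, so rule 4 applies → [õ].
/o/ (word-final): rule 4 targets it, but not before a nasal consonant → unchanged [o].

[neɾãmõˈmo]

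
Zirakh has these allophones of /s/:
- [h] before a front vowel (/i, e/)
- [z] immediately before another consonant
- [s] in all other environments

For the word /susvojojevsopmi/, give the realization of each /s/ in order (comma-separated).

[s], [z], [s]

Occurrence 1 (position 1): no conditioning environment matches → elsewhere allophone [s].
Occurrence 2 (position 3): immediately before another consonant → [z].
Occurrence 3 (position 11): no conditioning environment matches → elsewhere allophone [s].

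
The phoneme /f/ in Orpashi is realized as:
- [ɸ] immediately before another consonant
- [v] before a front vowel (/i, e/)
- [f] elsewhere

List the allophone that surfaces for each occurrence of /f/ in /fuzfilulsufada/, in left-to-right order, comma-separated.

[f], [v], [f]

Occurrence 1 (position 1): no conditioning environment matches → elsewhere allophone [f].
Occurrence 2 (position 4): before a front vowel (/i, e/) → [v].
Occurrence 3 (position 11): no conditioning environment matches → elsewhere allophone [f].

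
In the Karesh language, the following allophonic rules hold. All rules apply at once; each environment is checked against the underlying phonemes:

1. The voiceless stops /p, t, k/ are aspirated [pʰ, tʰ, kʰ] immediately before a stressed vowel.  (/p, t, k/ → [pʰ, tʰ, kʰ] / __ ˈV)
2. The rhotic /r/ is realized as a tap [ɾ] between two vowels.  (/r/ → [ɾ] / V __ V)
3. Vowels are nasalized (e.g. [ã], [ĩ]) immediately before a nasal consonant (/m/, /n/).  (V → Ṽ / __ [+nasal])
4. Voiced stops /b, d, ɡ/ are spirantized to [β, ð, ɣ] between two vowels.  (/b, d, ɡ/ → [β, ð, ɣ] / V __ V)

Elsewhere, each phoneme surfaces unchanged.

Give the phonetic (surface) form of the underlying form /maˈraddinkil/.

/a/ (between /m/ and /r/): rule 3 targets it, but not before a nasal consonant → unchanged [a].
/r/ (between /a/ and /a/): between two vowels, so rule 2 applies → [ɾ].
/a/ (between /r/ and /d/): rule 3 targets it, but not before a nasal consonant → unchanged [a].
/d/ (between /a/ and /d/): rule 4 targets it, but not between two vowels → unchanged [d].
/d/ (between /d/ and /i/) fails the environment for rule 4, so it stays [d].
/i/ — between /d/ and /n/, before a nasal consonant — surfaces as [ĩ] (rule 3).
/k/ (between /n/ and /i/) is in the target of rule 1 but the environment (immediately before a stressed vowel) is not met → [k].
/i/ — between /k/ and /l/; rule 3 does not apply here → [i].

[maˈɾaddĩnkil]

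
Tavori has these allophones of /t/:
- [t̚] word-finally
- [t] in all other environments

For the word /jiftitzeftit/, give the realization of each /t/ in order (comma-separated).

[t], [t], [t], [t̚]

Occurrence 1 (position 4): no conditioning environment matches → elsewhere allophone [t].
Occurrence 2 (position 6): no conditioning environment matches → elsewhere allophone [t].
Occurrence 3 (position 10): no conditioning environment matches → elsewhere allophone [t].
Occurrence 4 (position 12): word-finally → [t̚].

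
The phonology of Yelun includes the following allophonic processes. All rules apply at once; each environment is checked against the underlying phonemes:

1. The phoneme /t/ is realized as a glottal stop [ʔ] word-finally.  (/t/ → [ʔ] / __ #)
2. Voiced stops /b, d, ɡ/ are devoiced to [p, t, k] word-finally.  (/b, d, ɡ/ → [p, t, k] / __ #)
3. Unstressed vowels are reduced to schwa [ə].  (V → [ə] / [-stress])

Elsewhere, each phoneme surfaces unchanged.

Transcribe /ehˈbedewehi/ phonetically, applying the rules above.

[əhˈbedəwəhə]

/e/ (word-initial): in an unstressed syllable, so rule 3 applies → [ə].
/b/ (between /h/ and /e/): rule 2 targets it, but not word-finally → unchanged [b].
/e/ (between /b/ and /d/) is in the target of rule 3 but the environment (in an unstressed syllable) is not met → [e].
/d/ (between /e/ and /e/): rule 2 targets it, but not word-finally → unchanged [d].
/e/ (between /d/ and /w/) occurs in an unstressed syllable → [ə] by rule 3.
/e/ (between /w/ and /h/): in an unstressed syllable, so rule 3 applies → [ə].
/i/ (word-final) occurs in an unstressed syllable → [ə] by rule 3.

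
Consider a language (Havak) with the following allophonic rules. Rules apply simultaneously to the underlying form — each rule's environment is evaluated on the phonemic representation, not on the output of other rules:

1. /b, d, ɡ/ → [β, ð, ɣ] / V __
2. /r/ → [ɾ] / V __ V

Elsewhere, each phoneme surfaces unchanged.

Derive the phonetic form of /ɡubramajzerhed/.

/ɡ/ (word-initial) fails the environment for rule 1, so it stays [ɡ].
/u/ (between /ɡ/ and /b/): no rule targets it → [u].
/b/ meets the environment for rule 1 (immediately after a vowel) → [β].
/r/ — between /b/ and /a/; rule 2 does not apply here → [r].
/a/ stays [a].
/m/ (between /a/ and /a/) is unaffected → [m].
/a/ — not in any rule's target class → [a].
/j/ stays [j].
/z/ stays [z].
/e/ (between /z/ and /r/) is unaffected → [e].
/r/ — between /e/ and /h/; rule 2 does not apply here → [r].
/h/ (between /r/ and /e/): no rule targets it → [h].
/e/ — not in any rule's target class → [e].
/d/ — word-final, immediately after a vowel — surfaces as [ð] (rule 1).

[ɡuβramajzerheð]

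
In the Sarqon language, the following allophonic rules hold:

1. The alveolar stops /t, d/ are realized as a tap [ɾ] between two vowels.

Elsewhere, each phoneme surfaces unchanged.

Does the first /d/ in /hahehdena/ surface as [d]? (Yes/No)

/d/ (between /h/ and /e/): rule 1 targets it, but not between two vowels → unchanged [d].
The actual realization is [d], which matches [d].

Yes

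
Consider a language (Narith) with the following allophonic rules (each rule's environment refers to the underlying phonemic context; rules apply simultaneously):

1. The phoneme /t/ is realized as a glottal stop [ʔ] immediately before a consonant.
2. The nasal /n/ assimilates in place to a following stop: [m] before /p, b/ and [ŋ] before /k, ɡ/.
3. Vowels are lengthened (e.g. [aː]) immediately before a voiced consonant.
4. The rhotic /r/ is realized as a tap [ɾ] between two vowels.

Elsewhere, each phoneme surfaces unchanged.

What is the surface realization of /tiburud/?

[tiːbuːɾuːd]

/t/ (word-initial) fails the environment for rule 1, so it stays [t].
Rule 3 applies to /i/ (between /t/ and /b/: before a voiced consonant) → [iː].
/b/ — not in any rule's target class → [b].
Rule 3 applies to /u/ (between /b/ and /r/: before a voiced consonant) → [uː].
/r/ (between /u/ and /u/) occurs between two vowels → [ɾ] by rule 4.
/u/ (between /r/ and /d/): before a voiced consonant, so rule 3 applies → [uː].
/d/ stays [d].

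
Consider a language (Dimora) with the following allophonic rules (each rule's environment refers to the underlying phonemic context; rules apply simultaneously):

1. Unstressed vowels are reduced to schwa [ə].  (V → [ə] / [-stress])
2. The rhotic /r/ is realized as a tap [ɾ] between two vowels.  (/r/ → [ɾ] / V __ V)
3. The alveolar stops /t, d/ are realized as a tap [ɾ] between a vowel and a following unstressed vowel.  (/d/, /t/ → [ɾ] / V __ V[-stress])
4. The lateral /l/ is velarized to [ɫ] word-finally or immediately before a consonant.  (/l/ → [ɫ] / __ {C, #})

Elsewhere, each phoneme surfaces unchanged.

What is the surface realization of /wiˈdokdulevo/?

[wəˈdokdələvə]

/w/ — not in any rule's target class → [w].
/i/ meets the environment for rule 1 (in an unstressed syllable) → [ə].
/d/ (between /i/ and /o/) is in the target of rule 3 but the environment (between a vowel and a following unstressed vowel) is not met → [d].
/o/ — between /d/ and /k/; rule 1 does not apply here → [o].
/k/ (between /o/ and /d/): no rule targets it → [k].
/d/ (between /k/ and /u/) is in the target of rule 3 but the environment (between a vowel and a following unstressed vowel) is not met → [d].
/u/ — between /d/ and /l/, in an unstressed syllable — surfaces as [ə] (rule 1).
/l/ (between /u/ and /e/) fails the environment for rule 4, so it stays [l].
/e/ (between /l/ and /v/) occurs in an unstressed syllable → [ə] by rule 1.
/v/ — not in any rule's target class → [v].
/o/ meets the environment for rule 1 (in an unstressed syllable) → [ə].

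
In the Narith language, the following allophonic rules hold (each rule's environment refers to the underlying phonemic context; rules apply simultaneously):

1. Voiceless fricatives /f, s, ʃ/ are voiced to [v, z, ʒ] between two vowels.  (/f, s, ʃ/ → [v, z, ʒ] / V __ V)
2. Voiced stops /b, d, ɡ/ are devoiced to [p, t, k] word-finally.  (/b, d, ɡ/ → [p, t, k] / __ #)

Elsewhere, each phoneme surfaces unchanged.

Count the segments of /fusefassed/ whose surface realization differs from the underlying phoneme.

Segments that undergo a rule: /s/ → [z] (rule 1); /f/ → [v] (rule 1); /d/ → [t] (rule 2).
All other segments surface unchanged.

3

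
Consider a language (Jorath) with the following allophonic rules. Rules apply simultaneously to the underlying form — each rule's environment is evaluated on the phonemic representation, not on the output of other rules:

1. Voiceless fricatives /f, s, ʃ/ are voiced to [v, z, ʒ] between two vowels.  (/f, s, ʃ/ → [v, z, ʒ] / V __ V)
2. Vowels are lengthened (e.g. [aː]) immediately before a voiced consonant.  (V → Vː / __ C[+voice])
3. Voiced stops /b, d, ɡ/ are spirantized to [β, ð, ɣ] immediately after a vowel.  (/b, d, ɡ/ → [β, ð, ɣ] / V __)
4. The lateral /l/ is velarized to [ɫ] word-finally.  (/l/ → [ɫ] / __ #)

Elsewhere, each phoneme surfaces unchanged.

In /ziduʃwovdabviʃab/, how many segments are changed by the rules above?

8

Segments that undergo a rule: /i/ → [iː] (rule 2); /d/ → [ð] (rule 3); /o/ → [oː] (rule 2); /a/ → [aː] (rule 2); /b/ → [β] (rule 3); /ʃ/ → [ʒ] (rule 1); /a/ → [aː] (rule 2); /b/ → [β] (rule 3).
All other segments surface unchanged.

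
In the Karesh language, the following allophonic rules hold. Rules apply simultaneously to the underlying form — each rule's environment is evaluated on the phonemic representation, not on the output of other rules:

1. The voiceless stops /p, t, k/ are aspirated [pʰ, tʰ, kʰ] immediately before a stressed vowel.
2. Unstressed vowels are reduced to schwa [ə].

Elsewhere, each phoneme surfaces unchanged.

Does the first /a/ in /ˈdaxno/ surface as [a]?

Yes

/a/ (between /d/ and /x/) fails the environment for rule 2, so it stays [a].
The actual realization is [a], which matches [a].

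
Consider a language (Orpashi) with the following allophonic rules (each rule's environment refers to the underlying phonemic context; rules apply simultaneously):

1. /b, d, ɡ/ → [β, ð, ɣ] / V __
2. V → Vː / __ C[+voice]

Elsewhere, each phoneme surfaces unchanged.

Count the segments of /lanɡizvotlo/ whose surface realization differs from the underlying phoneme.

2

Segments that undergo a rule: /a/ → [aː] (rule 2); /i/ → [iː] (rule 2).
All other segments surface unchanged.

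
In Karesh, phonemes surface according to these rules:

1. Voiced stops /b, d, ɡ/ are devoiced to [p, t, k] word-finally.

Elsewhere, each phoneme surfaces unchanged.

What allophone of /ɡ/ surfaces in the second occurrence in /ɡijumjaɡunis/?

/ɡ/ (between /a/ and /u/): rule 1 targets it, but not word-finally → unchanged [ɡ].

[ɡ]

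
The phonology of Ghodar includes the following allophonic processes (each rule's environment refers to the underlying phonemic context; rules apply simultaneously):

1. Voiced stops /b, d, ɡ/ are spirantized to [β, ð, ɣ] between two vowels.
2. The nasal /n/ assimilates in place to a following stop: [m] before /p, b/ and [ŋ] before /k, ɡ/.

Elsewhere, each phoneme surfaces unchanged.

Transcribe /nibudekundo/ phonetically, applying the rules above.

/n/ (word-initial): rule 2 targets it, but not before a labial or velar stop → unchanged [n].
/i/ — not in any rule's target class → [i].
/b/ — between /i/ and /u/, between two vowels — surfaces as [β] (rule 1).
/u/ (between /b/ and /d/) is unaffected → [u].
/d/ (between /u/ and /e/): between two vowels, so rule 1 applies → [ð].
/e/ — not in any rule's target class → [e].
/k/ (between /e/ and /u/): no rule targets it → [k].
/u/ stays [u].
/n/ (between /u/ and /d/) fails the environment for rule 2, so it stays [n].
/d/ (between /n/ and /o/) is in the target of rule 1 but the environment (between two vowels) is not met → [d].
/o/ stays [o].

[niβuðekundo]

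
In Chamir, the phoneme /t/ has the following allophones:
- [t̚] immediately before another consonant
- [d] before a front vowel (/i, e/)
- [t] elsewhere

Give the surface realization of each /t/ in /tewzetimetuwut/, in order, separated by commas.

[d], [d], [t], [t]

Occurrence 1 (position 1): before a front vowel (/i, e/) → [d].
Occurrence 2 (position 6): before a front vowel (/i, e/) → [d].
Occurrence 3 (position 10): no conditioning environment matches → elsewhere allophone [t].
Occurrence 4 (position 14): no conditioning environment matches → elsewhere allophone [t].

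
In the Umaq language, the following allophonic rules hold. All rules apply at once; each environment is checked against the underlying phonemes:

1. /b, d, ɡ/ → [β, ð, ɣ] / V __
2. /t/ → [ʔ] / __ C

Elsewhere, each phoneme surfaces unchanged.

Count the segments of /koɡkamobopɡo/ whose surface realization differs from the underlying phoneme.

Segments that undergo a rule: /ɡ/ → [ɣ] (rule 1); /b/ → [β] (rule 1).
All other segments surface unchanged.

2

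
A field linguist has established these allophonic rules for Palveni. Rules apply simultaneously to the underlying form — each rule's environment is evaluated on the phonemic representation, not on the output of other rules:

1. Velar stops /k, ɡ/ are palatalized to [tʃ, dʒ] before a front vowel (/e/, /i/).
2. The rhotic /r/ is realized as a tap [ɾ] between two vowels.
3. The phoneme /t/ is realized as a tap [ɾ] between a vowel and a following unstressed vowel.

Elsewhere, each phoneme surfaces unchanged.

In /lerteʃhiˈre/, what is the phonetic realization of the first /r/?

[r]

/r/ (between /e/ and /t/) fails the environment for rule 2, so it stays [r].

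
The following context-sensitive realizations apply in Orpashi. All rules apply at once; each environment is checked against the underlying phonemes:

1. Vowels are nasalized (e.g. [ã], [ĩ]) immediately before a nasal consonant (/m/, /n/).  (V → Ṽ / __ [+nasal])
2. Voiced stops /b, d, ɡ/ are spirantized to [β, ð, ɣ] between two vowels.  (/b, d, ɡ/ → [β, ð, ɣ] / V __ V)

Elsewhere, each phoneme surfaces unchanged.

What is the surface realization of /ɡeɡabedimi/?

/ɡ/ (word-initial) fails the environment for rule 2, so it stays [ɡ].
/e/ (between /ɡ/ and /ɡ/) is in the target of rule 1 but the environment (before a nasal consonant) is not met → [e].
/ɡ/ (between /e/ and /a/) occurs between two vowels → [ɣ] by rule 2.
/a/ (between /ɡ/ and /b/) fails the environment for rule 1, so it stays [a].
/b/ meets the environment for rule 2 (between two vowels) → [β].
/e/ (between /b/ and /d/) is in the target of rule 1 but the environment (before a nasal consonant) is not met → [e].
/d/ (between /e/ and /i/): between two vowels, so rule 2 applies → [ð].
/i/ — between /d/ and /m/, before a nasal consonant — surfaces as [ĩ] (rule 1).
/m/ — not in any rule's target class → [m].
/i/ — word-final; rule 1 does not apply here → [i].

[ɡeɣaβeðĩmi]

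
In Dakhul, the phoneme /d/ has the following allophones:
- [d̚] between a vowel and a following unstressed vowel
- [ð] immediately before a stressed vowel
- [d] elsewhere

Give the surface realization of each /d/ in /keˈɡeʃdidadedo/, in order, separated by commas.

Occurrence 1 (position 6): no conditioning environment matches → elsewhere allophone [d].
Occurrence 2 (position 8): between a vowel and a following unstressed vowel → [d̚].
Occurrence 3 (position 10): between a vowel and a following unstressed vowel → [d̚].
Occurrence 4 (position 12): between a vowel and a following unstressed vowel → [d̚].

[d], [d̚], [d̚], [d̚]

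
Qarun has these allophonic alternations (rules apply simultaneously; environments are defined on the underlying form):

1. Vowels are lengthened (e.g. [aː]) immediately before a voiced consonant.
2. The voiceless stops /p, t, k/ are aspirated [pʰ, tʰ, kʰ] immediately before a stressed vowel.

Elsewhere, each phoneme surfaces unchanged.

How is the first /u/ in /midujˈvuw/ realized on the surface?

/u/ (between /d/ and /j/) occurs before a voiced consonant → [uː] by rule 1.

[uː]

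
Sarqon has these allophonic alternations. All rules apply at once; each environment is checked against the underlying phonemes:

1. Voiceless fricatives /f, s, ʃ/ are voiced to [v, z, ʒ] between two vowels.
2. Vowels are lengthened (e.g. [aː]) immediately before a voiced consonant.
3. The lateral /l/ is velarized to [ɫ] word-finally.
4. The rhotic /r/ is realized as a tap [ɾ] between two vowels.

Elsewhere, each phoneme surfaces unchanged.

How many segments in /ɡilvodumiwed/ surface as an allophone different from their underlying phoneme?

Segments that undergo a rule: /i/ → [iː] (rule 2); /o/ → [oː] (rule 2); /u/ → [uː] (rule 2); /i/ → [iː] (rule 2); /e/ → [eː] (rule 2).
All other segments surface unchanged.

5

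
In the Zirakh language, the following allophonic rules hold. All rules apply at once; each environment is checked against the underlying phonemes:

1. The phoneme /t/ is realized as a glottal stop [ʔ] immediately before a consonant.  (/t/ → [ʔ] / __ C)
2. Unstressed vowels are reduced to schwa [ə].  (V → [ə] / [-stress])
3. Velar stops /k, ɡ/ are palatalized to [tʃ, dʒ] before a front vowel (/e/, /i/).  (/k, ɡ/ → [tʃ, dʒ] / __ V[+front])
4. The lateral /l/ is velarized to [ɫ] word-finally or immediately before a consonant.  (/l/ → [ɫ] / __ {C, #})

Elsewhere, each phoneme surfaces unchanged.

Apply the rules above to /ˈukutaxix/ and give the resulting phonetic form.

/u/ (word-initial): rule 2 targets it, but not in an unstressed syllable → unchanged [u].
/k/ (between /u/ and /u/): rule 3 targets it, but not before a front vowel → unchanged [k].
/u/ meets the environment for rule 2 (in an unstressed syllable) → [ə].
/t/ (between /u/ and /a/): rule 1 targets it, but not immediately before a consonant → unchanged [t].
/a/ (between /t/ and /x/) occurs in an unstressed syllable → [ə] by rule 2.
/x/ — not in any rule's target class → [x].
/i/ (between /x/ and /x/) occurs in an unstressed syllable → [ə] by rule 2.
/x/ (word-final) is unaffected → [x].

[ˈukətəxəx]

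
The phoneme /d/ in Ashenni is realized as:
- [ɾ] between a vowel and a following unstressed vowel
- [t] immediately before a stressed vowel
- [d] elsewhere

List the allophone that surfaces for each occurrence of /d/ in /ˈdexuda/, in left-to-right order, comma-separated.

[t], [ɾ]

Occurrence 1 (position 1): immediately before a stressed vowel → [t].
Occurrence 2 (position 5): between a vowel and a following unstressed vowel → [ɾ].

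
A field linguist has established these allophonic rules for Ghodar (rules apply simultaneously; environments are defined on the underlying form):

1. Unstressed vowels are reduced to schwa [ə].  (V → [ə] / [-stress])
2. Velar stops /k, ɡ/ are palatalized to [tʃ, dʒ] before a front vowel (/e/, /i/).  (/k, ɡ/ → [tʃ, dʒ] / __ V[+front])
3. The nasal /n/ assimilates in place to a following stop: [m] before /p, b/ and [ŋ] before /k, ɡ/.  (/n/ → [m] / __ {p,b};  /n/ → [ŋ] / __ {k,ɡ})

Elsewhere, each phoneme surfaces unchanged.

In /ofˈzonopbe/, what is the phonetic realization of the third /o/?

/o/ meets the environment for rule 1 (in an unstressed syllable) → [ə].

[ə]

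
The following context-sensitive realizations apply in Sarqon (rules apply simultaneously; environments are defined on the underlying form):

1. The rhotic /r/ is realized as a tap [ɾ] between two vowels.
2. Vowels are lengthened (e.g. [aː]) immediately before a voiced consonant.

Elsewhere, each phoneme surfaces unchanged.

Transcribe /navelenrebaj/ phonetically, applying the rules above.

[naːveːleːnreːbaːj]

/n/ (word-initial): no rule targets it → [n].
/a/ meets the environment for rule 2 (before a voiced consonant) → [aː].
/v/ (between /a/ and /e/): no rule targets it → [v].
/e/ meets the environment for rule 2 (before a voiced consonant) → [eː].
/l/ stays [l].
/e/ — between /l/ and /n/, before a voiced consonant — surfaces as [eː] (rule 2).
/n/ — not in any rule's target class → [n].
/r/ (between /n/ and /e/) fails the environment for rule 1, so it stays [r].
/e/ meets the environment for rule 2 (before a voiced consonant) → [eː].
/b/ — not in any rule's target class → [b].
Rule 2 applies to /a/ (between /b/ and /j/: before a voiced consonant) → [aː].
/j/ stays [j].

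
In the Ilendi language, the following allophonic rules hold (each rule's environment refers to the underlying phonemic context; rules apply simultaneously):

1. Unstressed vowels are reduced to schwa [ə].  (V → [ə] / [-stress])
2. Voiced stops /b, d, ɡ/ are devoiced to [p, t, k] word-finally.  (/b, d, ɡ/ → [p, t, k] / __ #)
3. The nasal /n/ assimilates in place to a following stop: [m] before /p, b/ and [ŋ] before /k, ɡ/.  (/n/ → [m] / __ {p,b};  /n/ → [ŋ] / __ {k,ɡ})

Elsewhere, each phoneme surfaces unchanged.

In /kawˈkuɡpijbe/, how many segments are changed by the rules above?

3

Segments that undergo a rule: /a/ → [ə] (rule 1); /i/ → [ə] (rule 1); /e/ → [ə] (rule 1).
All other segments surface unchanged.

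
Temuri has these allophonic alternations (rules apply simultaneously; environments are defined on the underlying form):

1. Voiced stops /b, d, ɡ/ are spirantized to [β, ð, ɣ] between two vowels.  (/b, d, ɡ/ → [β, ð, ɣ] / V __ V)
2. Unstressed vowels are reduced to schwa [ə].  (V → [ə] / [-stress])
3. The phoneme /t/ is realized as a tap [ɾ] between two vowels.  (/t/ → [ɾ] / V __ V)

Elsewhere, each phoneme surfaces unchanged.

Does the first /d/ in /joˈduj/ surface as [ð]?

/d/ meets the environment for rule 1 (between two vowels) → [ð].
The actual realization is [ð], which matches [ð].

Yes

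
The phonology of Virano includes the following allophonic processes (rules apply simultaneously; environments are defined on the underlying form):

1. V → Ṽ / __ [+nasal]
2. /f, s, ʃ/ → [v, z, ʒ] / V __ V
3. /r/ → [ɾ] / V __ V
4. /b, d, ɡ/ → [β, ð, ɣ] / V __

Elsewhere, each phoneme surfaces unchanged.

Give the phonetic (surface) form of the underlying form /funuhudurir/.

[fũnuhuðuɾir]

/f/ (word-initial): rule 2 targets it, but not between two vowels → unchanged [f].
/u/ — between /f/ and /n/, before a nasal consonant — surfaces as [ũ] (rule 1).
/n/ (between /u/ and /u/): no rule targets it → [n].
/u/ (between /n/ and /h/) fails the environment for rule 1, so it stays [u].
/h/ — not in any rule's target class → [h].
/u/ (between /h/ and /d/): rule 1 targets it, but not before a nasal consonant → unchanged [u].
Rule 4 applies to /d/ (between /u/ and /u/: immediately after a vowel) → [ð].
/u/ (between /d/ and /r/) fails the environment for rule 1, so it stays [u].
/r/ meets the environment for rule 3 (between two vowels) → [ɾ].
/i/ (between /r/ and /r/): rule 1 targets it, but not before a nasal consonant → unchanged [i].
/r/ (word-final) is in the target of rule 3 but the environment (between two vowels) is not met → [r].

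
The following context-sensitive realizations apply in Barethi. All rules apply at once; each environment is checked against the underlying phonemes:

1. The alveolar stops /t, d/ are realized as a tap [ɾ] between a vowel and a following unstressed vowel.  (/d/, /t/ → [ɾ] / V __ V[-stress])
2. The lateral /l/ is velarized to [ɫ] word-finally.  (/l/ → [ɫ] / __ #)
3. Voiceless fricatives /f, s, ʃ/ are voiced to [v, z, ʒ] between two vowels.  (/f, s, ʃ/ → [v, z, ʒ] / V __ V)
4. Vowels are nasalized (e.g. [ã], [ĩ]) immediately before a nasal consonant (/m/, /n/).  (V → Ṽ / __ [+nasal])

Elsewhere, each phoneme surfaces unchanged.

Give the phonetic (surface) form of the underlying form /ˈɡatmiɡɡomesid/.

/a/ (between /ɡ/ and /t/) is in the target of rule 4 but the environment (before a nasal consonant) is not met → [a].
/t/ (between /a/ and /m/): rule 1 targets it, but not between a vowel and a following unstressed vowel → unchanged [t].
/i/ (between /m/ and /ɡ/) fails the environment for rule 4, so it stays [i].
/o/ — between /ɡ/ and /m/, before a nasal consonant — surfaces as [õ] (rule 4).
/e/ (between /m/ and /s/) fails the environment for rule 4, so it stays [e].
/s/ meets the environment for rule 3 (between two vowels) → [z].
/i/ (between /s/ and /d/) is in the target of rule 4 but the environment (before a nasal consonant) is not met → [i].
/d/ (word-final) is in the target of rule 1 but the environment (between a vowel and a following unstressed vowel) is not met → [d].

[ˈɡatmiɡɡõmezid]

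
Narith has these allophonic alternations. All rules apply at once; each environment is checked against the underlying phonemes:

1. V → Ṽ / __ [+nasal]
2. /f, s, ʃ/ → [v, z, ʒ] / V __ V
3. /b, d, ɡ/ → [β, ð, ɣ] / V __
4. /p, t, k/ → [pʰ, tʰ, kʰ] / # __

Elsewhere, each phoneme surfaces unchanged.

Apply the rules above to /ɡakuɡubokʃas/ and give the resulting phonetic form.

[ɡakuɣuβokʃas]

/ɡ/ (word-initial) fails the environment for rule 3, so it stays [ɡ].
/a/ (between /ɡ/ and /k/) fails the environment for rule 1, so it stays [a].
/k/ (between /a/ and /u/): rule 4 targets it, but not word-initially → unchanged [k].
/u/ (between /k/ and /ɡ/): rule 1 targets it, but not before a nasal consonant → unchanged [u].
/ɡ/ — between /u/ and /u/, immediately after a vowel — surfaces as [ɣ] (rule 3).
/u/ (between /ɡ/ and /b/) fails the environment for rule 1, so it stays [u].
/b/ — between /u/ and /o/, immediately after a vowel — surfaces as [β] (rule 3).
/o/ (between /b/ and /k/) fails the environment for rule 1, so it stays [o].
/k/ (between /o/ and /ʃ/) is in the target of rule 4 but the environment (word-initially) is not met → [k].
/ʃ/ (between /k/ and /a/) fails the environment for rule 2, so it stays [ʃ].
/a/ (between /ʃ/ and /s/) is in the target of rule 1 but the environment (before a nasal consonant) is not met → [a].
/s/ (word-final): rule 2 targets it, but not between two vowels → unchanged [s].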